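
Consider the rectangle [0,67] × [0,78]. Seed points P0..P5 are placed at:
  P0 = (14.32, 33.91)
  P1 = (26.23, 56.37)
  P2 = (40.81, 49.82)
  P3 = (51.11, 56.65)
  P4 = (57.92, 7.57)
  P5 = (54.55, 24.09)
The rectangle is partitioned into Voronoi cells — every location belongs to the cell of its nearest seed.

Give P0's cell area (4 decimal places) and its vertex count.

Area of P0's cell: 1465.1923 (6 vertices)

1. box [0,67]×[0,78]: [(0, 0) (67, 0) (67, 78) (0, 78)]
2. ⊥bis P0·P1 via (20.275,45.14): [(0, 55.8913) (0, 0) (67, 0) (67, 20.3629)]  |A|=2554.5157
3. ⊥bis P0·P2 via (27.565,41.865): [(28.0856, 40.9982) (0, 55.8913) (0, 0) (52.7093, 0)]  |A|=1865.3644
4. ⊥bis P0·P3 via (32.715,45.28): [(28.0856, 40.9982) (0, 55.8913) (0, 0) (52.7093, 0)]  |A|=1865.3644
5. ⊥bis P0·P4 via (36.12,20.74): [(38.1924, 24.1704) (28.0856, 40.9982) (0, 55.8913) (0, 0) (23.5904, 0)]  |A|=1513.456
6. ⊥bis P0·P5 via (34.435,29): [(29.9094, 10.4597) (34.6826, 30.0143) (28.0856, 40.9982) (0, 55.8913) (0, 0) (23.5904, 0)]  |A|=1465.1923
7. canonical 6-gon: [(29.9094, 10.4597) (34.6826, 30.0143) (28.0856, 40.9982) (0, 55.8913) (0, 0) (23.5904, 0)]
8. shoelace: 1465.1923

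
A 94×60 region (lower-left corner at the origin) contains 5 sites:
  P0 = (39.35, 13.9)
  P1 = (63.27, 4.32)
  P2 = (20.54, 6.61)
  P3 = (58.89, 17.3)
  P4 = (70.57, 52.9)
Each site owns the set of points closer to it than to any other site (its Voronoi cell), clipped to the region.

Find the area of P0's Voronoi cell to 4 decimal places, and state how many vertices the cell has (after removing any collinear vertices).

Area of P0's cell: 1264.3519 (6 vertices)

1. box [0,94]×[0,60]: [(0, 0) (94, 0) (94, 60) (0, 60)]
2. ⊥bis P0·P1 via (51.31,9.11): [(0, 0) (47.6614, 0) (71.6915, 60) (0, 60)]  |A|=3580.5888
3. ⊥bis P0·P2 via (29.945,10.255): [(33.9194, 0) (47.6614, 0) (71.6915, 60) (10.6658, 60)]  |A|=2243.0309
4. ⊥bis P0·P3 via (49.12,15.6): [(33.9194, 0) (47.6614, 0) (50.5705, 7.2637) (41.3943, 60) (10.6658, 60)]  |A|=1444.1487
5. ⊥bis P0·P4 via (54.96,33.4): [(33.9194, 0) (47.6614, 0) (50.5705, 7.2637) (44.5764, 41.7122) (21.7313, 60) (10.6658, 60)]  |A|=1264.3519
6. canonical 6-gon: [(33.9194, 0) (47.6614, 0) (50.5705, 7.2637) (44.5764, 41.7122) (21.7313, 60) (10.6658, 60)]
7. shoelace: 1264.3519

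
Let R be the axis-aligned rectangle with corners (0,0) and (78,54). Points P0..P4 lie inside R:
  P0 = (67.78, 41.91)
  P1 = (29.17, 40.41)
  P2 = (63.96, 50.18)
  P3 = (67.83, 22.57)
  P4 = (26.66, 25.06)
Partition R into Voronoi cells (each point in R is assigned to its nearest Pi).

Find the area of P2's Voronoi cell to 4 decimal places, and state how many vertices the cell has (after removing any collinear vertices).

1. box [0,78]×[0,54]: [(0, 0) (78, 0) (78, 54) (0, 54)]
2. ⊥bis P2·P0 via (65.87,46.045): [(0, 15.619) (78, 51.648) (78, 54) (0, 54)]  |A|=1588.5898
3. ⊥bis P2·P1 via (46.565,45.295): [(48.5952, 38.0656) (78, 51.648) (78, 54) (44.1204, 54)]  |A|=304.5061
4. ⊥bis P2·P3 via (65.895,36.375): [(48.5952, 38.0656) (78, 51.648) (78, 54) (44.1204, 54)]  |A|=304.5061
5. ⊥bis P2·P4 via (45.31,37.62): [(48.5952, 38.0656) (78, 51.648) (78, 54) (44.1204, 54)]  |A|=304.5061
6. canonical 4-gon: [(48.5952, 38.0656) (78, 51.648) (78, 54) (44.1204, 54)]
7. shoelace: 304.5061

Area of P2's cell: 304.5061 (4 vertices)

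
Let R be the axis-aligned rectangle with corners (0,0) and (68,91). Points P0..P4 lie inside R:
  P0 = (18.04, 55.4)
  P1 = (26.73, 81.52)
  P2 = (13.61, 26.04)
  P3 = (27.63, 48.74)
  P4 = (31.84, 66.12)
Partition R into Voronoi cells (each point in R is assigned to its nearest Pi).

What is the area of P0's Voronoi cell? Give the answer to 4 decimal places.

Area of P0's cell: 664.7441

1. box [0,68]×[0,91]: [(0, 0) (68, 0) (68, 91) (0, 91)]
2. ⊥bis P0·P1 via (22.385,68.46): [(0, 75.9074) (0, 0) (68, 0) (68, 53.2841)]  |A|=4392.5106
3. ⊥bis P0·P2 via (15.825,40.72): [(0, 75.9074) (0, 43.1078) (68, 32.8475) (68, 53.2841)]  |A|=1810.0301
4. ⊥bis P0·P3 via (22.835,52.07): [(31.9967, 65.2622) (0, 75.9074) (0, 43.1078) (15.0355, 40.8391)]  |A|=727.5849
5. ⊥bis P0·P4 via (24.94,60.76): [(27.015, 58.0889) (17.7644, 69.9973) (0, 75.9074) (0, 43.1078) (15.0355, 40.8391)]  |A|=664.7441
6. canonical 5-gon: [(27.015, 58.0889) (17.7644, 69.9973) (0, 75.9074) (0, 43.1078) (15.0355, 40.8391)]
7. shoelace: 664.7441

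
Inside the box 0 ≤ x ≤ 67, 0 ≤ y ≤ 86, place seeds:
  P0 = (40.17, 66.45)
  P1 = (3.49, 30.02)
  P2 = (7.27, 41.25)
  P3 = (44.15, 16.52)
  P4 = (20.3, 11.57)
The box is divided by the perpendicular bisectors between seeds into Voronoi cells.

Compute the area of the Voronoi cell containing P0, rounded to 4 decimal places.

Area of P0's cell: 2241.8040

1. box [0,67]×[0,86]: [(0, 0) (67, 0) (67, 86) (0, 86)]
2. ⊥bis P0·P1 via (21.83,48.235): [(0, 70.2148) (67, 2.755) (67, 86) (0, 86)]  |A|=3317.5107
3. ⊥bis P0·P2 via (23.72,53.85): [(0, 84.8178) (48.8895, 20.9898) (67, 2.755) (67, 86) (0, 86)]  |A|=2960.5444
4. ⊥bis P0·P3 via (42.16,41.485): [(0, 84.8178) (33.7072, 40.8112) (67, 43.465) (67, 86) (0, 86)]  |A|=2241.804
5. ⊥bis P0·P4 via (30.235,39.01): [(0, 84.8178) (33.7072, 40.8112) (67, 43.465) (67, 86) (0, 86)]  |A|=2241.804
6. canonical 5-gon: [(0, 84.8178) (33.7072, 40.8112) (67, 43.465) (67, 86) (0, 86)]
7. shoelace: 2241.804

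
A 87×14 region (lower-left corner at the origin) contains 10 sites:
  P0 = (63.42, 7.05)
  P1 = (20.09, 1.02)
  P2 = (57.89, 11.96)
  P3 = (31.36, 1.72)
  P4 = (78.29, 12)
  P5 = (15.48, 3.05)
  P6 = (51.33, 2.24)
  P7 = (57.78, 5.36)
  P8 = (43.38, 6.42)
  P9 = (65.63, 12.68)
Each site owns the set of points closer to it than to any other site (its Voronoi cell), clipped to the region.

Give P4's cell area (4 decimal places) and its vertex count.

Area of P4's cell: 204.9467 (5 vertices)

1. box [0,87]×[0,14]: [(0, 0) (87, 0) (87, 14) (0, 14)]
2. ⊥bis P4·P0 via (70.855,9.525): [(74.0257, 0) (87, 0) (87, 14) (69.3653, 14)]  |A|=214.2625
3. ⊥bis P4·P1 via (49.19,6.51): [(74.0257, 0) (87, 0) (87, 14) (69.3653, 14)]  |A|=214.2625
4. ⊥bis P4·P2 via (68.09,11.98): [(74.0257, 0) (87, 0) (87, 14) (69.3653, 14)]  |A|=214.2625
5. ⊥bis P4·P3 via (54.825,6.86): [(74.0257, 0) (87, 0) (87, 14) (69.3653, 14)]  |A|=214.2625
6. ⊥bis P4·P5 via (46.885,7.525): [(74.0257, 0) (87, 0) (87, 14) (69.3653, 14)]  |A|=214.2625
7. ⊥bis P4·P6 via (64.81,7.12): [(74.0257, 0) (87, 0) (87, 14) (69.3653, 14)]  |A|=214.2625
8. ⊥bis P4·P7 via (68.035,8.68): [(74.0257, 0) (87, 0) (87, 14) (69.3653, 14)]  |A|=214.2625
9. ⊥bis P4·P8 via (60.835,9.21): [(74.0257, 0) (87, 0) (87, 14) (69.3653, 14)]  |A|=214.2625
10. ⊥bis P4·P9 via (71.96,12.34): [(71.6763, 7.0578) (74.0257, 0) (87, 0) (87, 14) (72.0492, 14)]  |A|=204.9467
11. canonical 5-gon: [(71.6763, 7.0578) (74.0257, 0) (87, 0) (87, 14) (72.0492, 14)]
12. shoelace: 204.9467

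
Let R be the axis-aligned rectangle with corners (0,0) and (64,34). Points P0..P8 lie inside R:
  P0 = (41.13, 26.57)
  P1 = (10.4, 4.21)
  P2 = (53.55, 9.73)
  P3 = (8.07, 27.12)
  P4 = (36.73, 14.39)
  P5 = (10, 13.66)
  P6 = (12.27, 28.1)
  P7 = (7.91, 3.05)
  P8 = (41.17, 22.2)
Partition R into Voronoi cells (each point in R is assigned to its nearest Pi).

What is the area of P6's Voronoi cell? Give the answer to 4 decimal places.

1. box [0,64]×[0,34]: [(0, 0) (64, 0) (64, 34) (0, 34)]
2. ⊥bis P6·P0 via (26.7,27.335): [(0, 0) (25.2508, 0) (27.0533, 34) (0, 34)]  |A|=889.1712
3. ⊥bis P6·P1 via (11.335,16.155): [(0, 17.0423) (26.0462, 15.0035) (27.0533, 34) (0, 34)]  |A|=477.8027
4. ⊥bis P6·P2 via (32.91,18.915): [(0, 17.0423) (26.0462, 15.0035) (27.0533, 34) (0, 34)]  |A|=477.8027
5. ⊥bis P6·P3 via (10.17,27.61): [(12.8709, 16.0348) (26.0462, 15.0035) (27.0533, 34) (8.679, 34)]  |A|=290.712
6. ⊥bis P6·P4 via (24.5,21.245): [(12.8709, 16.0348) (21.2136, 15.3817) (26.5732, 24.9439) (27.0533, 34) (8.679, 34)]  |A|=266.5931
7. ⊥bis P6·P5 via (11.135,20.88): [(11.7634, 20.7812) (23.2297, 18.9787) (26.5732, 24.9439) (27.0533, 34) (8.679, 34)]  |A|=224.7168
8. ⊥bis P6·P7 via (10.09,15.575): [(11.7634, 20.7812) (23.2297, 18.9787) (26.5732, 24.9439) (27.0533, 34) (8.679, 34)]  |A|=224.7168
9. ⊥bis P6·P8 via (26.72,25.15): [(11.7634, 20.7812) (23.2297, 18.9787) (26.5732, 24.9439) (27.0533, 34) (8.679, 34)]  |A|=224.7168
10. canonical 5-gon: [(11.7634, 20.7812) (23.2297, 18.9787) (26.5732, 24.9439) (27.0533, 34) (8.679, 34)]
11. shoelace: 224.7168

Area of P6's cell: 224.7168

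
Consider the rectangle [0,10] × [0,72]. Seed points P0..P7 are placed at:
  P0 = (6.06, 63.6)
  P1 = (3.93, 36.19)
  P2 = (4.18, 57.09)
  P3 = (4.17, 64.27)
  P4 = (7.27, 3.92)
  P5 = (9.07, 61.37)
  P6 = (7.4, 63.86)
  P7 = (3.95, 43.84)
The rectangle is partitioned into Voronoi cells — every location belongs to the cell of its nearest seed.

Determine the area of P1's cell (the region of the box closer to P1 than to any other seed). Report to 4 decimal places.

1. box [0,10]×[0,72]: [(0, 0) (10, 0) (10, 72) (0, 72)]
2. ⊥bis P1·P0 via (4.995,49.895): [(0, 50.2832) (0, 0) (10, 0) (10, 49.5061)]  |A|=498.9461
3. ⊥bis P1·P2 via (4.055,46.64): [(0, 46.6885) (0, 0) (10, 0) (10, 46.5689)]  |A|=466.287
4. ⊥bis P1·P3 via (4.05,50.23): [(0, 46.6885) (0, 0) (10, 0) (10, 46.5689)]  |A|=466.287
5. ⊥bis P1·P4 via (5.6,20.055): [(0, 46.6885) (0, 19.4754) (10, 20.5104) (10, 46.5689)]  |A|=266.358
6. ⊥bis P1·P5 via (6.5,48.78): [(0, 46.6885) (0, 19.4754) (10, 20.5104) (10, 46.5689)]  |A|=266.358
7. ⊥bis P1·P6 via (5.665,50.025): [(0, 46.6885) (0, 19.4754) (10, 20.5104) (10, 46.5689)]  |A|=266.358
8. ⊥bis P1·P7 via (3.94,40.015): [(0, 40.0253) (0, 19.4754) (10, 20.5104) (10, 39.9992)]  |A|=200.1933
9. canonical 4-gon: [(0, 40.0253) (0, 19.4754) (10, 20.5104) (10, 39.9992)]
10. shoelace: 200.1933

Area of P1's cell: 200.1933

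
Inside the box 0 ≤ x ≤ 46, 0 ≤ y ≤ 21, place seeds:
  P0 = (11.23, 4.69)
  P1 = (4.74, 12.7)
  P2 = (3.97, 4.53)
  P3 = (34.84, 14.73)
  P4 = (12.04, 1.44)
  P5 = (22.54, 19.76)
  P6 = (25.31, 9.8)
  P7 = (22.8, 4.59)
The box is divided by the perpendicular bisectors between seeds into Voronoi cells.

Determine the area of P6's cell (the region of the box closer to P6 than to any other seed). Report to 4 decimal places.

1. box [0,46]×[0,21]: [(0, 0) (46, 0) (46, 21) (0, 21)]
2. ⊥bis P6·P0 via (18.27,7.245): [(20.8994, 0) (46, 0) (46, 21) (13.278, 21)]  |A|=607.1378
3. ⊥bis P6·P1 via (15.025,11.25): [(15.5262, 14.8052) (20.8994, 0) (46, 0) (46, 21) (16.3996, 21)]  |A|=597.4689
4. ⊥bis P6·P2 via (14.64,7.165): [(15.5262, 14.8052) (20.8994, 0) (46, 0) (46, 21) (16.3996, 21)]  |A|=597.4689
5. ⊥bis P6·P3 via (30.075,12.265): [(15.5262, 14.8052) (20.8994, 0) (36.4199, 0) (25.5563, 21) (16.3996, 21)]  |A|=282.2181
6. ⊥bis P6·P4 via (18.675,5.62): [(15.5262, 14.8052) (19.1108, 4.9282) (22.2156, 0) (36.4199, 0) (25.5563, 21) (16.3996, 21)]  |A|=278.9749
7. ⊥bis P6·P5 via (23.925,14.78): [(16.3045, 12.6606) (19.1108, 4.9282) (22.2156, 0) (36.4199, 0) (28.1641, 15.9589)]  |A|=203.2543
8. ⊥bis P6·P7 via (24.055,7.195): [(16.3045, 12.6606) (17.0662, 10.562) (35.5668, 1.649) (28.1641, 15.9589)]  |A|=113.0819
9. canonical 4-gon: [(16.3045, 12.6606) (17.0662, 10.562) (35.5668, 1.649) (28.1641, 15.9589)]
10. shoelace: 113.0819

Area of P6's cell: 113.0819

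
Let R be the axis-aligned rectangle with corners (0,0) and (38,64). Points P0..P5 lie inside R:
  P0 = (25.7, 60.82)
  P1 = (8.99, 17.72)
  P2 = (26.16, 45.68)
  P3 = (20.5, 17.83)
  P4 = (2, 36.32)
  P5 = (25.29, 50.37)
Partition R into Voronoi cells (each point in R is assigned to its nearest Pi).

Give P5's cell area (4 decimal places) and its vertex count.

1. box [0,38]×[0,64]: [(0, 0) (38, 0) (38, 64) (0, 64)]
2. ⊥bis P5·P0 via (25.495,55.595): [(0, 56.5953) (0, 0) (38, 0) (38, 55.1044)]  |A|=2122.2935
3. ⊥bis P5·P1 via (17.14,34.045): [(0, 56.5953) (0, 42.6019) (38, 23.631) (38, 55.1044)]  |A|=863.8693
4. ⊥bis P5·P2 via (25.725,48.025): [(0, 56.5953) (0, 43.253) (38, 50.302) (38, 55.1044)]  |A|=344.7483
5. ⊥bis P5·P3 via (22.895,34.1): [(0, 56.5953) (0, 43.253) (38, 50.302) (38, 55.1044)]  |A|=344.7483
6. ⊥bis P5·P4 via (13.645,43.345): [(5.7886, 56.3682) (12.3216, 45.5387) (38, 50.302) (38, 55.1044)]  |A|=231.9468
7. canonical 4-gon: [(5.7886, 56.3682) (12.3216, 45.5387) (38, 50.302) (38, 55.1044)]
8. shoelace: 231.9468

Area of P5's cell: 231.9468 (4 vertices)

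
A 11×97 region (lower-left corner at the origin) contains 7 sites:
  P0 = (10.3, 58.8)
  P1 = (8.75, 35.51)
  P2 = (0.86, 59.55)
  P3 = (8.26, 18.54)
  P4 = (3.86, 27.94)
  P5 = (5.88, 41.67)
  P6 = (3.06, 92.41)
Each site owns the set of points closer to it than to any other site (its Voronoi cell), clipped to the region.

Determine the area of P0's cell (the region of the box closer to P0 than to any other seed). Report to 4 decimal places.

1. box [0,11]×[0,97]: [(0, 0) (11, 0) (11, 97) (0, 97)]
2. ⊥bis P0·P1 via (9.525,47.155): [(0, 47.7889) (11, 47.0568) (11, 97) (0, 97)]  |A|=545.3484
3. ⊥bis P0·P2 via (5.58,59.175): [(4.6508, 47.4794) (11, 47.0568) (11, 97) (8.5852, 97)]  |A|=218.3418
4. ⊥bis P0·P3 via (9.28,38.67): [(4.6508, 47.4794) (11, 47.0568) (11, 97) (8.5852, 97)]  |A|=218.3418
5. ⊥bis P0·P4 via (7.08,43.37): [(4.6508, 47.4794) (11, 47.0568) (11, 97) (8.5852, 97)]  |A|=218.3418
6. ⊥bis P0·P5 via (8.09,50.235): [(4.9344, 51.0492) (11, 49.4841) (11, 97) (8.5852, 97)]  |A|=199.5875
7. ⊥bis P0·P6 via (6.68,75.605): [(6.8889, 75.65) (4.9344, 51.0492) (11, 49.4841) (11, 76.5356)]  |A|=131.7438
8. canonical 4-gon: [(6.8889, 75.65) (4.9344, 51.0492) (11, 49.4841) (11, 76.5356)]
9. shoelace: 131.7438

Area of P0's cell: 131.7438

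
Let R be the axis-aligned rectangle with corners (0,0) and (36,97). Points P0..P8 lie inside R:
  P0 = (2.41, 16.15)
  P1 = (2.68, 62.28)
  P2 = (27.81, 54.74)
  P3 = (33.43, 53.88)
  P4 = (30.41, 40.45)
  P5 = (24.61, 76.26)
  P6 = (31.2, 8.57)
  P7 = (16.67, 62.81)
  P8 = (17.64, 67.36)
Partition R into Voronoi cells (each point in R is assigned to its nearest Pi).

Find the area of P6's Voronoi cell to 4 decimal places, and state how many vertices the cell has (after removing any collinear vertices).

Area of P6's cell: 470.0264 (4 vertices)

1. box [0,36]×[0,97]: [(0, 0) (36, 0) (36, 97) (0, 97)]
2. ⊥bis P6·P0 via (16.805,12.36): [(13.5508, 0) (36, 0) (36, 85.2655)]  |A|=957.0722
3. ⊥bis P6·P1 via (16.94,35.425): [(23.8427, 39.0903) (13.5508, 0) (36, 0) (36, 45.5459)]  |A|=715.6306
4. ⊥bis P6·P2 via (29.505,31.655): [(21.7349, 31.0845) (13.5508, 0) (36, 0) (36, 32.1319)]  |A|=578.0936
5. ⊥bis P6·P3 via (32.315,31.225): [(27.1265, 31.4804) (21.7349, 31.0845) (13.5508, 0) (36, 0) (36, 31.0436)]  |A|=573.2653
6. ⊥bis P6·P4 via (30.805,24.51): [(19.933, 24.2406) (13.5508, 0) (36, 0) (36, 24.6387)]  |A|=470.0264
7. ⊥bis P6·P5 via (27.905,42.415): [(19.933, 24.2406) (13.5508, 0) (36, 0) (36, 24.6387)]  |A|=470.0264
8. ⊥bis P6·P7 via (23.935,35.69): [(19.933, 24.2406) (13.5508, 0) (36, 0) (36, 24.6387)]  |A|=470.0264
9. ⊥bis P6·P8 via (24.42,37.965): [(19.933, 24.2406) (13.5508, 0) (36, 0) (36, 24.6387)]  |A|=470.0264
10. canonical 4-gon: [(19.933, 24.2406) (13.5508, 0) (36, 0) (36, 24.6387)]
11. shoelace: 470.0264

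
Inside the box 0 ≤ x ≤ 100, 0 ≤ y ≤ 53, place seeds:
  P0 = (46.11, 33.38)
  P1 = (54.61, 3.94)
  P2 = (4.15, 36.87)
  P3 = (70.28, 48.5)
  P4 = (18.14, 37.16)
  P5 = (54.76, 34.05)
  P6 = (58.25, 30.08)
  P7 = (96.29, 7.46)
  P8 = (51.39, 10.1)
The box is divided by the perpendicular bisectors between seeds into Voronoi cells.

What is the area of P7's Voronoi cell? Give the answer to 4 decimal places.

Area of P7's cell: 732.8620

1. box [0,100]×[0,53]: [(0, 0) (100, 0) (100, 53) (0, 53)]
2. ⊥bis P7·P0 via (71.2,20.42): [(60.6522, 0) (100, 0) (100, 53) (88.0289, 53)]  |A|=1359.95
3. ⊥bis P7·P1 via (75.45,5.7): [(73.7843, 25.4231) (75.9314, 0) (100, 0) (100, 53) (88.0289, 53)]  |A|=1165.7282
4. ⊥bis P7·P2 via (50.22,22.165): [(73.7843, 25.4231) (75.9314, 0) (100, 0) (100, 53) (88.0289, 53)]  |A|=1165.7282
5. ⊥bis P7·P3 via (83.285,27.98): [(74.062, 22.1347) (75.9314, 0) (100, 0) (100, 38.5735)]  |A|=766.6353
6. ⊥bis P7·P4 via (57.215,22.31): [(74.062, 22.1347) (75.9314, 0) (100, 0) (100, 38.5735)]  |A|=766.6353
7. ⊥bis P7·P5 via (75.525,20.755): [(78.0107, 24.6373) (74.3355, 18.8971) (75.9314, 0) (100, 0) (100, 38.5735)]  |A|=759.9011
8. ⊥bis P7·P6 via (77.27,18.77): [(82.421, 27.4324) (74.7098, 14.4645) (75.9314, 0) (100, 0) (100, 38.5735)]  |A|=732.862
9. ⊥bis P7·P8 via (73.84,8.78): [(82.421, 27.4324) (74.7098, 14.4645) (75.9314, 0) (100, 0) (100, 38.5735)]  |A|=732.862
10. canonical 5-gon: [(82.421, 27.4324) (74.7098, 14.4645) (75.9314, 0) (100, 0) (100, 38.5735)]
11. shoelace: 732.862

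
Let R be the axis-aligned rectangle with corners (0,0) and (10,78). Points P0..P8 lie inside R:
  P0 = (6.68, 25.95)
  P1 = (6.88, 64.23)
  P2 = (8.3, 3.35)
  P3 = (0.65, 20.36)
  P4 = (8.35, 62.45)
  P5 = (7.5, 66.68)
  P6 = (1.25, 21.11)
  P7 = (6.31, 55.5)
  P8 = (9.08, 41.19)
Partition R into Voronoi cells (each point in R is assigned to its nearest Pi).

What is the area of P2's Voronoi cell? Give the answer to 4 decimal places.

Area of P2's cell: 120.8991

1. box [0,10]×[0,78]: [(0, 0) (10, 0) (10, 78) (0, 78)]
2. ⊥bis P2·P0 via (7.49,14.65): [(0, 14.1131) (0, 0) (10, 0) (10, 14.8299)]  |A|=144.7151
3. ⊥bis P2·P1 via (7.59,33.79): [(0, 14.1131) (0, 0) (10, 0) (10, 14.8299)]  |A|=144.7151
4. ⊥bis P2·P3 via (4.475,11.855): [(0, 9.8424) (0, 0) (10, 0) (10, 14.3398)]  |A|=120.9111
5. ⊥bis P2·P4 via (8.325,32.9): [(0, 9.8424) (0, 0) (10, 0) (10, 14.3398)]  |A|=120.9111
6. ⊥bis P2·P5 via (7.9,35.015): [(0, 9.8424) (0, 0) (10, 0) (10, 14.3398)]  |A|=120.9111
7. ⊥bis P2·P6 via (4.775,12.23): [(9.324, 14.0358) (0, 9.8424) (0, 0) (10, 0) (10, 14.3041)]  |A|=120.8991
8. ⊥bis P2·P7 via (7.305,29.425): [(9.324, 14.0358) (0, 9.8424) (0, 0) (10, 0) (10, 14.3041)]  |A|=120.8991
9. ⊥bis P2·P8 via (8.69,22.27): [(9.324, 14.0358) (0, 9.8424) (0, 0) (10, 0) (10, 14.3041)]  |A|=120.8991
10. canonical 5-gon: [(9.324, 14.0358) (0, 9.8424) (0, 0) (10, 0) (10, 14.3041)]
11. shoelace: 120.8991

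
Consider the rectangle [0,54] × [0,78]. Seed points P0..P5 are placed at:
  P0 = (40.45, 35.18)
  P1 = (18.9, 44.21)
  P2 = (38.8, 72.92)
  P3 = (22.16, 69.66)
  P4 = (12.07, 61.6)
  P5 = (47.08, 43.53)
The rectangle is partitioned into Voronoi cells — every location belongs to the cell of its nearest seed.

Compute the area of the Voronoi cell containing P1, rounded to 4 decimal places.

Area of P1's cell: 1266.0614

1. box [0,54]×[0,78]: [(0, 0) (54, 0) (54, 78) (0, 78)]
2. ⊥bis P1·P0 via (29.675,39.695): [(0, 0) (13.0418, 0) (45.7258, 78) (0, 78)]  |A|=2291.9346
3. ⊥bis P1·P2 via (28.85,58.565): [(0, 0) (13.0418, 0) (35.6167, 53.8748) (0.8109, 78) (0, 78)]  |A|=1750.143
4. ⊥bis P1·P3 via (20.53,56.935): [(0, 59.5648) (0, 0) (13.0418, 0) (35.6167, 53.8748) (33.6209, 55.2581)]  |A|=1431.0187
5. ⊥bis P1·P4 via (15.485,52.905): [(24.4631, 56.4312) (0, 46.8232) (0, 0) (13.0418, 0) (35.6167, 53.8748) (33.6209, 55.2581)]  |A|=1275.1694
6. ⊥bis P1·P5 via (32.99,43.87): [(33.2659, 55.3036) (24.4631, 56.4312) (0, 46.8232) (0, 0) (13.0418, 0) (33.0857, 47.8345)]  |A|=1266.0614
7. canonical 6-gon: [(33.2659, 55.3036) (24.4631, 56.4312) (0, 46.8232) (0, 0) (13.0418, 0) (33.0857, 47.8345)]
8. shoelace: 1266.0614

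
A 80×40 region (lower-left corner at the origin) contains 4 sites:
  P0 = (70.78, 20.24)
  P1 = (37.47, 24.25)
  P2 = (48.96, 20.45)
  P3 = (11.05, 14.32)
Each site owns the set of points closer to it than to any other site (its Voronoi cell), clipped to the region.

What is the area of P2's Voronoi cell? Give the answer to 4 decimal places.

1. box [0,80]×[0,40]: [(0, 0) (80, 0) (80, 40) (0, 40)]
2. ⊥bis P2·P0 via (59.87,20.345): [(0, 0) (59.6742, 0) (60.0592, 40) (0, 40)]  |A|=2394.6672
3. ⊥bis P2·P1 via (43.215,22.35): [(35.8234, 0) (59.6742, 0) (60.0592, 40) (49.0522, 40)]  |A|=697.1551
4. ⊥bis P2·P3 via (30.005,17.385): [(35.8234, 0) (59.6742, 0) (60.0592, 40) (49.0522, 40)]  |A|=697.1551
5. canonical 4-gon: [(35.8234, 0) (59.6742, 0) (60.0592, 40) (49.0522, 40)]
6. shoelace: 697.1551

Area of P2's cell: 697.1551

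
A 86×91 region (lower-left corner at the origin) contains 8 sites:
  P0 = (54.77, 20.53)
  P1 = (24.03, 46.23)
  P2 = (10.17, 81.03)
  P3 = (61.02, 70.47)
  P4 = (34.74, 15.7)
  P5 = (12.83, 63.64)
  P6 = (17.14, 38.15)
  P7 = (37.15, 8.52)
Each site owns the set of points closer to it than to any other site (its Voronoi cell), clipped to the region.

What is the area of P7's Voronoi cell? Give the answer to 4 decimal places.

1. box [0,86]×[0,91]: [(0, 0) (86, 0) (86, 91) (0, 91)]
2. ⊥bis P7·P0 via (45.96,14.525): [(0, 81.9534) (0, 0) (55.8604, 0)]  |A|=2288.9756
3. ⊥bis P7·P1 via (30.59,27.375): [(35.934, 29.2343) (0, 16.7322) (0, 0) (55.8604, 0)]  |A|=1117.1461
4. ⊥bis P7·P2 via (23.66,44.775): [(35.934, 29.2343) (0, 16.7322) (0, 0) (55.8604, 0)]  |A|=1117.1461
5. ⊥bis P7·P3 via (49.085,39.495): [(35.934, 29.2343) (0, 16.7322) (0, 0) (55.8604, 0)]  |A|=1117.1461
6. ⊥bis P7·P4 via (35.945,12.11): [(45.4349, 15.2953) (0, 0.0449) (0, 0) (55.8604, 0)]  |A|=428.2219
7. ⊥bis P7·P5 via (24.99,36.08): [(45.4349, 15.2953) (0, 0.0449) (0, 0) (55.8604, 0)]  |A|=428.2219
8. ⊥bis P7·P6 via (27.145,23.335): [(45.4349, 15.2953) (0, 0.0449) (0, 0) (55.8604, 0)]  |A|=428.2219
9. canonical 4-gon: [(45.4349, 15.2953) (0, 0.0449) (0, 0) (55.8604, 0)]
10. shoelace: 428.2219

Area of P7's cell: 428.2219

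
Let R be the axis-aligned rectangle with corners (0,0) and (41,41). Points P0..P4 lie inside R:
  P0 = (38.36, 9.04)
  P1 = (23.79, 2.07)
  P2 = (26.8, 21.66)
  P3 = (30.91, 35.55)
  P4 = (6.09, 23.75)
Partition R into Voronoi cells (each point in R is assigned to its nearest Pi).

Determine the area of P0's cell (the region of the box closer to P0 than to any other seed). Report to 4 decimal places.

Area of P0's cell: 188.1821

1. box [0,41]×[0,41]: [(0, 0) (41, 0) (41, 41) (0, 41)]
2. ⊥bis P0·P1 via (31.075,5.555): [(33.7324, 0) (41, 0) (41, 41) (14.1188, 41)]  |A|=700.0501
3. ⊥bis P0·P2 via (32.58,15.35): [(28.2755, 11.407) (33.7324, 0) (41, 0) (41, 23.0628)]  |A|=188.1821
4. ⊥bis P0·P3 via (34.635,22.295): [(28.2755, 11.407) (33.7324, 0) (41, 0) (41, 23.0628)]  |A|=188.1821
5. ⊥bis P0·P4 via (22.225,16.395): [(28.2755, 11.407) (33.7324, 0) (41, 0) (41, 23.0628)]  |A|=188.1821
6. canonical 4-gon: [(28.2755, 11.407) (33.7324, 0) (41, 0) (41, 23.0628)]
7. shoelace: 188.1821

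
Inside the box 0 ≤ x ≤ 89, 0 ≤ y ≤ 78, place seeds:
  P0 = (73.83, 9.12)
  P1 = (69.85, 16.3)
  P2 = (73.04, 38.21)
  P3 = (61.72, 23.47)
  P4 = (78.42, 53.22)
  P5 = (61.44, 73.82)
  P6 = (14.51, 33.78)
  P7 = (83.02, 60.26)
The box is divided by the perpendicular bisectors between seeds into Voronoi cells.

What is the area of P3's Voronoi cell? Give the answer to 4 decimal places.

Area of P3's cell: 1077.1981

1. box [0,89]×[0,78]: [(0, 0) (89, 0) (89, 78) (0, 78)]
2. ⊥bis P3·P0 via (67.775,16.295): [(0, 0) (48.4659, 0) (89, 34.2068) (89, 78) (0, 78)]  |A|=6248.7284
3. ⊥bis P3·P1 via (65.785,19.885): [(0, 0) (48.248, 0) (89, 46.2083) (89, 78) (0, 78)]  |A|=6000.461
4. ⊥bis P3·P2 via (67.38,30.84): [(0, 0) (48.248, 0) (72.1892, 27.1466) (5.972, 78) (0, 78)]  |A|=3622.1131
5. ⊥bis P3·P4 via (70.07,38.345): [(0, 77.6784) (0, 0) (48.248, 0) (72.1892, 27.1466) (23.752, 64.3454)]  |A|=3577.521
6. ⊥bis P3·P5 via (61.58,48.645): [(0, 48.3025) (0, 0) (48.248, 0) (72.1892, 27.1466) (44.3207, 48.549)]  |A|=2876.0659
7. ⊥bis P3·P6 via (38.115,28.625): [(42.4639, 48.5387) (31.8637, 0) (48.248, 0) (72.1892, 27.1466) (44.3207, 48.549)]  |A|=1077.1981
8. ⊥bis P3·P7 via (72.37,41.865): [(42.4639, 48.5387) (31.8637, 0) (48.248, 0) (72.1892, 27.1466) (44.3207, 48.549)]  |A|=1077.1981
9. canonical 5-gon: [(42.4639, 48.5387) (31.8637, 0) (48.248, 0) (72.1892, 27.1466) (44.3207, 48.549)]
10. shoelace: 1077.1981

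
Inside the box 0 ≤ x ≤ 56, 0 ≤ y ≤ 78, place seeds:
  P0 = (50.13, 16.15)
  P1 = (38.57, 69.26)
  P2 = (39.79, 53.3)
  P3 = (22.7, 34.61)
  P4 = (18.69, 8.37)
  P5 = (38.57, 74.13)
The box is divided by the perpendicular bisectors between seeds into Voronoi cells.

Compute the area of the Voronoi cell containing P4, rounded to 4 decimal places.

Area of P4's cell: 769.8758

1. box [0,56]×[0,78]: [(0, 0) (56, 0) (56, 78) (0, 78)]
2. ⊥bis P4·P0 via (34.41,12.26): [(0, 0) (37.4438, 0) (18.1423, 78) (0, 78)]  |A|=2167.8572
3. ⊥bis P4·P1 via (28.63,38.815): [(0, 48.1624) (0, 0) (37.4438, 0) (27.7693, 39.096)]  |A|=1400.6697
4. ⊥bis P4·P2 via (29.24,30.835): [(0, 44.5667) (0, 0) (37.4438, 0) (29.8889, 30.5303)]  |A|=1237.6094
5. ⊥bis P4·P3 via (20.695,21.49): [(0, 24.6526) (0, 0) (37.4438, 0) (32.5753, 19.6745)]  |A|=769.8758
6. ⊥bis P4·P5 via (28.63,41.25): [(0, 24.6526) (0, 0) (37.4438, 0) (32.5753, 19.6745)]  |A|=769.8758
7. canonical 4-gon: [(0, 24.6526) (0, 0) (37.4438, 0) (32.5753, 19.6745)]
8. shoelace: 769.8758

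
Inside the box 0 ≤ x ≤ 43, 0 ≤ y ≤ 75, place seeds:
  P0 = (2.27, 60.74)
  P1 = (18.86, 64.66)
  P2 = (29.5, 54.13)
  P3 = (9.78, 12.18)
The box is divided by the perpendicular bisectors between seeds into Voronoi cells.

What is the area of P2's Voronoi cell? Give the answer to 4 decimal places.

Area of P2's cell: 1023.4601

1. box [0,43]×[0,75]: [(0, 0) (43, 0) (43, 75) (0, 75)]
2. ⊥bis P2·P0 via (15.885,57.435): [(1.9428, 0) (43, 0) (43, 75) (20.1489, 75)]  |A|=2396.5621
3. ⊥bis P2·P1 via (24.18,59.395): [(13.8195, 48.9263) (1.9428, 0) (43, 0) (43, 75) (39.6237, 75)]  |A|=2142.6719
4. ⊥bis P2·P3 via (19.64,33.155): [(13.8195, 48.9263) (10.9794, 37.2262) (43, 22.1739) (43, 75) (39.6237, 75)]  |A|=1023.4601
5. canonical 5-gon: [(13.8195, 48.9263) (10.9794, 37.2262) (43, 22.1739) (43, 75) (39.6237, 75)]
6. shoelace: 1023.4601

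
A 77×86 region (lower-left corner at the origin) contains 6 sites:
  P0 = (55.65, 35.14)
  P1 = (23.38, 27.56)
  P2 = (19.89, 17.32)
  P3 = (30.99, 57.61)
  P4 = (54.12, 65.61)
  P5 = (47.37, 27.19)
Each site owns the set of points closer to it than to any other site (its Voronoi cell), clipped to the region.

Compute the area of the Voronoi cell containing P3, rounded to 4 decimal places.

1. box [0,77]×[0,86]: [(0, 0) (77, 0) (77, 86) (0, 86)]
2. ⊥bis P3·P0 via (43.32,46.375): [(0, 0) (1.0635, 0) (77, 83.3376) (77, 86) (0, 86)]  |A|=3457.8169
3. ⊥bis P3·P1 via (27.185,42.585): [(0, 49.4695) (37.4889, 39.9756) (77, 83.3376) (77, 86) (0, 86)]  |A|=2509.2828
4. ⊥bis P3·P2 via (25.44,37.465): [(0, 49.4695) (37.4889, 39.9756) (77, 83.3376) (77, 86) (0, 86)]  |A|=2509.2828
5. ⊥bis P3·P4 via (42.555,61.61): [(0, 49.4695) (37.4889, 39.9756) (46.585, 49.9582) (34.1192, 86) (0, 86)]  |A|=1696.0439
6. ⊥bis P3·P5 via (39.18,42.4): [(0, 49.4695) (35.5768, 40.4598) (40.197, 42.9476) (46.585, 49.9582) (34.1192, 86) (0, 86)]  |A|=1692.5468
7. canonical 6-gon: [(0, 49.4695) (35.5768, 40.4598) (40.197, 42.9476) (46.585, 49.9582) (34.1192, 86) (0, 86)]
8. shoelace: 1692.5468

Area of P3's cell: 1692.5468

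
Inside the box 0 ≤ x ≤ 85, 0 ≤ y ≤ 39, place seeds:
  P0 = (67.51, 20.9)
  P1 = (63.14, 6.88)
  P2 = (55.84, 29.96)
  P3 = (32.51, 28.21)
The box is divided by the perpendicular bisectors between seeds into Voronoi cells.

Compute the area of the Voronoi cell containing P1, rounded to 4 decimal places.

Area of P1's cell: 590.4519

1. box [0,85]×[0,39]: [(0, 0) (85, 0) (85, 39) (0, 39)]
2. ⊥bis P1·P0 via (65.325,13.89): [(0, 34.2516) (0, 0) (85, 0) (85, 7.7574)]  |A|=1785.3823
3. ⊥bis P1·P2 via (59.49,18.42): [(55.1727, 17.0545) (1.2525, 0) (85, 0) (85, 7.7574)]  |A|=829.8247
4. ⊥bis P1·P3 via (47.825,17.545): [(55.1727, 17.0545) (45.3114, 13.9354) (35.6071, 0) (85, 0) (85, 7.7574)]  |A|=590.4519
5. canonical 5-gon: [(55.1727, 17.0545) (45.3114, 13.9354) (35.6071, 0) (85, 0) (85, 7.7574)]
6. shoelace: 590.4519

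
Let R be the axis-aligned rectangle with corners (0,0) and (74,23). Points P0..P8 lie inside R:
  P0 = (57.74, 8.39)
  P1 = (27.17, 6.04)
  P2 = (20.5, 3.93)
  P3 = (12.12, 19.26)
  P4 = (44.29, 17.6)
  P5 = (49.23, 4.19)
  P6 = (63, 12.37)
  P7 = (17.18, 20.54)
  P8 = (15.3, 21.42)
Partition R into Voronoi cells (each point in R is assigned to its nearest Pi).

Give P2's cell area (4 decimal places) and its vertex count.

1. box [0,74]×[0,23]: [(0, 0) (74, 0) (74, 23) (0, 23)]
2. ⊥bis P2·P0 via (39.12,6.16): [(0, 0) (39.8577, 0) (37.1032, 23) (0, 23)]  |A|=885.0506
3. ⊥bis P2·P1 via (23.835,4.985): [(0, 0) (25.412, 0) (18.1361, 23) (0, 23)]  |A|=500.8028
4. ⊥bis P2·P3 via (16.31,11.595): [(0, 2.6793) (0, 0) (25.412, 0) (20.9428, 14.1275)]  |A|=207.5598
5. ⊥bis P2·P4 via (32.395,10.765): [(0, 2.6793) (0, 0) (25.412, 0) (20.9428, 14.1275)]  |A|=207.5598
6. ⊥bis P2·P5 via (34.865,4.06): [(0, 2.6793) (0, 0) (25.412, 0) (20.9428, 14.1275)]  |A|=207.5598
7. ⊥bis P2·P6 via (41.75,8.15): [(0, 2.6793) (0, 0) (25.412, 0) (20.9428, 14.1275)]  |A|=207.5598
8. ⊥bis P2·P7 via (18.84,12.235): [(16.6973, 11.8067) (0, 2.6793) (0, 0) (25.412, 0) (21.3809, 12.7429)]  |A|=204.1122
9. ⊥bis P2·P8 via (17.9,12.675): [(16.6973, 11.8067) (0, 2.6793) (0, 0) (25.412, 0) (21.3809, 12.7429)]  |A|=204.1122
10. canonical 5-gon: [(16.6973, 11.8067) (0, 2.6793) (0, 0) (25.412, 0) (21.3809, 12.7429)]
11. shoelace: 204.1122

Area of P2's cell: 204.1122 (5 vertices)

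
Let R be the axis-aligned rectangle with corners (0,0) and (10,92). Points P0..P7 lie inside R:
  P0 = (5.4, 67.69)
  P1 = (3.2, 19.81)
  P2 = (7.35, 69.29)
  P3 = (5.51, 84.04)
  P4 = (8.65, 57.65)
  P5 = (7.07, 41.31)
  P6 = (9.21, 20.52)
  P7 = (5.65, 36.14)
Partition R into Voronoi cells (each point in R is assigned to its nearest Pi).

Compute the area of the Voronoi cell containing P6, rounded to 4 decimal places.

1. box [0,10]×[0,92]: [(0, 0) (10, 0) (10, 92) (0, 92)]
2. ⊥bis P6·P0 via (7.305,44.105): [(0, 43.515) (0, 0) (10, 0) (10, 44.3227)]  |A|=439.1882
3. ⊥bis P6·P1 via (6.205,20.165): [(3.4139, 43.7907) (8.5872, 0) (10, 0) (10, 44.3227)]  |A|=176.8892
4. ⊥bis P6·P2 via (8.28,44.905): [(3.4139, 43.7907) (8.5872, 0) (10, 0) (10, 44.3227)]  |A|=176.8892
5. ⊥bis P6·P3 via (7.36,52.28): [(3.4139, 43.7907) (8.5872, 0) (10, 0) (10, 44.3227)]  |A|=176.8892
6. ⊥bis P6·P4 via (8.93,39.085): [(3.9787, 39.0103) (8.5872, 0) (10, 0) (10, 39.1011)]  |A|=145.2767
7. ⊥bis P6·P5 via (8.14,30.915): [(4.9735, 30.5891) (8.5872, 0) (10, 0) (10, 31.1065)]  |A|=99.7855
8. ⊥bis P6·P7 via (7.43,28.33): [(5.2978, 27.844) (8.5872, 0) (10, 0) (10, 28.9157)]  |A|=87.6522
9. canonical 4-gon: [(5.2978, 27.844) (8.5872, 0) (10, 0) (10, 28.9157)]
10. shoelace: 87.6522

Area of P6's cell: 87.6522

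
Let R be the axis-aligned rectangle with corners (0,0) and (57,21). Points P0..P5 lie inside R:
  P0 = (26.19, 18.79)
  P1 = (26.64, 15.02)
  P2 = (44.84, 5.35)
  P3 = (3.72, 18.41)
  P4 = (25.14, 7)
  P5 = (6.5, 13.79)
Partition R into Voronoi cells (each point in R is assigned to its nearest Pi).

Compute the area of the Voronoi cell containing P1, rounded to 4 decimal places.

Area of P1's cell: 130.4850

1. box [0,57]×[0,21]: [(0, 0) (57, 0) (57, 21) (0, 21)]
2. ⊥bis P1·P0 via (26.415,16.905): [(0, 13.752) (0, 0) (57, 0) (57, 20.5557)]  |A|=977.7707
3. ⊥bis P1·P2 via (35.74,10.185): [(40.1837, 18.5485) (0, 13.752) (0, 0) (30.3285, 0)]  |A|=557.5771
4. ⊥bis P1·P3 via (15.18,16.715): [(40.1837, 18.5485) (15.0067, 15.5433) (12.7078, 0) (30.3285, 0)]  |A|=355.631
5. ⊥bis P1·P4 via (25.89,11.01): [(35.2484, 9.2597) (40.1837, 18.5485) (15.0067, 15.5433) (14.6472, 13.1128)]  |A|=135.2441
6. ⊥bis P1·P5 via (16.57,14.405): [(16.672, 12.7341) (35.2484, 9.2597) (40.1837, 18.5485) (16.4897, 15.7203)]  |A|=130.485
7. canonical 4-gon: [(16.672, 12.7341) (35.2484, 9.2597) (40.1837, 18.5485) (16.4897, 15.7203)]
8. shoelace: 130.485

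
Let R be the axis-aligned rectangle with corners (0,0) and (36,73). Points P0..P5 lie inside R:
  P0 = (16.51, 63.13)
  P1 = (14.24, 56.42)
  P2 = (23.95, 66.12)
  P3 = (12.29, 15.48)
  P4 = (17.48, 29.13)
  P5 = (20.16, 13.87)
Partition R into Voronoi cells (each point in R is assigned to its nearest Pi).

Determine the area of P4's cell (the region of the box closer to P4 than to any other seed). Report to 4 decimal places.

Area of P4's cell: 694.2929

1. box [0,36]×[0,73]: [(0, 0) (36, 0) (36, 73) (0, 73)]
2. ⊥bis P4·P0 via (16.995,46.13): [(0, 45.6451) (0, 0) (36, 0) (36, 46.6722)]  |A|=1661.7122
3. ⊥bis P4·P1 via (15.86,42.775): [(0, 40.892) (0, 0) (36, 0) (36, 45.1661)]  |A|=1549.0466
4. ⊥bis P4·P2 via (20.715,47.625): [(35.269, 45.0793) (0, 40.892) (0, 0) (36, 0) (36, 44.9515)]  |A|=1548.9681
5. ⊥bis P4·P3 via (14.885,22.305): [(35.269, 45.0793) (0, 40.892) (0, 27.9646) (36, 14.2767) (36, 44.9515)]  |A|=788.626
6. ⊥bis P4·P5 via (18.82,21.5): [(35.269, 45.0793) (0, 40.892) (0, 27.9646) (17.5765, 21.2816) (36, 24.5172) (36, 44.9515)]  |A|=694.2929
7. canonical 6-gon: [(35.269, 45.0793) (0, 40.892) (0, 27.9646) (17.5765, 21.2816) (36, 24.5172) (36, 44.9515)]
8. shoelace: 694.2929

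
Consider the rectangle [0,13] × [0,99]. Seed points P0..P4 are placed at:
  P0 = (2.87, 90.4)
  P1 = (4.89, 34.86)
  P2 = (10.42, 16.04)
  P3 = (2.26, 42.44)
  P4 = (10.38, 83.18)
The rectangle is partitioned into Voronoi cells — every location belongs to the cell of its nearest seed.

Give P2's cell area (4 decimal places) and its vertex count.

1. box [0,13]×[0,99]: [(0, 0) (13, 0) (13, 99) (0, 99)]
2. ⊥bis P2·P0 via (6.645,53.22): [(0, 52.5453) (0, 0) (13, 0) (13, 53.8652)]  |A|=691.6686
3. ⊥bis P2·P1 via (7.655,25.45): [(0, 23.2007) (0, 0) (13, 0) (13, 27.0206)]  |A|=326.438
4. ⊥bis P2·P3 via (6.34,29.24): [(0, 23.2007) (0, 0) (13, 0) (13, 27.0206)]  |A|=326.438
5. ⊥bis P2·P4 via (10.4,49.61): [(0, 23.2007) (0, 0) (13, 0) (13, 27.0206)]  |A|=326.438
6. canonical 4-gon: [(0, 23.2007) (0, 0) (13, 0) (13, 27.0206)]
7. shoelace: 326.438

Area of P2's cell: 326.4380 (4 vertices)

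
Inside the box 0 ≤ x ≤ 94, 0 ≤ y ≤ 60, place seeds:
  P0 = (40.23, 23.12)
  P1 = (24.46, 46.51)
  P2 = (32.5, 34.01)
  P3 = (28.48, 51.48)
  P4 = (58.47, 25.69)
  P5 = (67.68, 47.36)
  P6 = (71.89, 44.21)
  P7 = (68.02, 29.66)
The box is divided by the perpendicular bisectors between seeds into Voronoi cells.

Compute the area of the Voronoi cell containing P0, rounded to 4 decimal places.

Area of P0's cell: 1030.6829

1. box [0,94]×[0,60]: [(0, 0) (94, 0) (94, 60) (0, 60)]
2. ⊥bis P0·P1 via (32.345,34.815): [(0, 13.0074) (0, 0) (94, 0) (94, 60) (69.6993, 60)]  |A|=4002.3233
3. ⊥bis P0·P2 via (36.365,28.565): [(0, 2.7522) (0, 0) (94, 0) (94, 60) (80.6505, 60)]  |A|=3331.4671
4. ⊥bis P0·P3 via (34.355,37.3): [(68.7422, 51.5472) (0, 2.7522) (0, 0) (94, 0) (94, 60) (89.1441, 60)]  |A|=3295.5697
5. ⊥bis P0·P4 via (49.35,24.405): [(47.6365, 36.5658) (0, 2.7522) (0, 0) (52.7886, 0)]  |A|=1030.6829
6. ⊥bis P0·P5 via (53.955,35.24): [(47.6365, 36.5658) (0, 2.7522) (0, 0) (52.7886, 0)]  |A|=1030.6829
7. ⊥bis P0·P6 via (56.06,33.665): [(47.6365, 36.5658) (0, 2.7522) (0, 0) (52.7886, 0)]  |A|=1030.6829
8. ⊥bis P0·P7 via (54.125,26.39): [(47.6365, 36.5658) (0, 2.7522) (0, 0) (52.7886, 0)]  |A|=1030.6829
9. canonical 4-gon: [(47.6365, 36.5658) (0, 2.7522) (0, 0) (52.7886, 0)]
10. shoelace: 1030.6829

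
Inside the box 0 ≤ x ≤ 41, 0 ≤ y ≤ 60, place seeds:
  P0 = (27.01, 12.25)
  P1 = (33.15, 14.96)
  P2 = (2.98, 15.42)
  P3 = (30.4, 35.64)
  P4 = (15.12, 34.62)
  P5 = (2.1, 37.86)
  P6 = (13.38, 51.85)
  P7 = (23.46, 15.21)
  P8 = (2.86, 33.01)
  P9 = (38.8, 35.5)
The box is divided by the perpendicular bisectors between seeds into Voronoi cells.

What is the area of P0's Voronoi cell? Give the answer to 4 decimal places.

1. box [0,41]×[0,60]: [(0, 0) (41, 0) (41, 60) (0, 60)]
2. ⊥bis P0·P1 via (30.08,13.605): [(0, 0) (36.0848, 0) (9.6027, 60) (0, 60)]  |A|=1370.6262
3. ⊥bis P0·P2 via (14.995,13.835): [(13.1699, 0) (36.0848, 0) (18.4428, 39.9711)]  |A|=457.9672
4. ⊥bis P0·P3 via (28.705,23.945): [(16.5609, 25.7051) (13.1699, 0) (36.0848, 0) (25.2983, 24.4387)]  |A|=394.4512
5. ⊥bis P0·P4 via (21.065,23.435): [(23.4559, 24.7058) (15.8992, 20.6893) (13.1699, 0) (36.0848, 0) (25.2983, 24.4387)]  |A|=376.8288
6. ⊥bis P0·P5 via (14.555,25.055): [(23.4559, 24.7058) (15.8992, 20.6893) (13.1699, 0) (36.0848, 0) (25.2983, 24.4387)]  |A|=376.8288
7. ⊥bis P0·P6 via (20.195,32.05): [(23.4559, 24.7058) (15.8992, 20.6893) (13.1699, 0) (36.0848, 0) (25.2983, 24.4387)]  |A|=376.8288
8. ⊥bis P0·P7 via (25.235,13.73): [(13.7869, 0) (36.0848, 0) (28.367, 17.4862)]  |A|=194.9533
9. ⊥bis P0·P8 via (14.935,22.63): [(13.7869, 0) (36.0848, 0) (28.367, 17.4862)]  |A|=194.9533
10. ⊥bis P0·P9 via (32.905,23.875): [(13.7869, 0) (36.0848, 0) (28.367, 17.4862)]  |A|=194.9533
11. canonical 3-gon: [(13.7869, 0) (36.0848, 0) (28.367, 17.4862)]
12. shoelace: 194.9533

Area of P0's cell: 194.9533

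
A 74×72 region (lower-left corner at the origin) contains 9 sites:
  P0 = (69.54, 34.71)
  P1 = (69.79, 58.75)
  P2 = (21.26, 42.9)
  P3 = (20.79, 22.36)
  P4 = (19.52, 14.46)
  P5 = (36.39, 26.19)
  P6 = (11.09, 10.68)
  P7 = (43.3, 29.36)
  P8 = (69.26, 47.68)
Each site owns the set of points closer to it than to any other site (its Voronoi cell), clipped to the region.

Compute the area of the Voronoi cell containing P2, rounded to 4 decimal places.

1. box [0,74]×[0,72]: [(0, 0) (74, 0) (74, 72) (0, 72)]
2. ⊥bis P2·P0 via (45.4,38.805): [(0, 0) (38.8173, 0) (51.031, 72) (0, 72)]  |A|=3234.5404
3. ⊥bis P2·P1 via (45.525,50.825): [(0, 0) (38.8173, 0) (46.7847, 46.9679) (38.6092, 72) (0, 72)]  |A|=3079.0682
4. ⊥bis P2·P3 via (21.025,32.63): [(0, 33.1111) (44.2623, 32.0983) (46.7847, 46.9679) (38.6092, 72) (0, 72)]  |A|=1723.2973
5. ⊥bis P2·P4 via (20.39,28.68): [(0, 33.1111) (44.2623, 32.0983) (46.7847, 46.9679) (38.6092, 72) (0, 72)]  |A|=1723.2973
6. ⊥bis P2·P5 via (28.825,34.545): [(0, 33.1111) (26.5699, 32.5031) (45.8172, 49.9305) (38.6092, 72) (0, 72)]  |A|=1554.3052
7. ⊥bis P2·P6 via (16.175,26.79): [(0, 33.1111) (26.5699, 32.5031) (45.8172, 49.9305) (38.6092, 72) (0, 72)]  |A|=1554.3052
8. ⊥bis P2·P7 via (32.28,36.13): [(0, 33.1111) (26.5699, 32.5031) (34.4166, 39.6079) (44.0612, 55.307) (38.6092, 72) (0, 72)]  |A|=1514.5942
9. ⊥bis P2·P8 via (45.26,45.29): [(0, 33.1111) (26.5699, 32.5031) (34.4166, 39.6079) (44.0612, 55.307) (38.6092, 72) (0, 72)]  |A|=1514.5942
10. canonical 6-gon: [(0, 33.1111) (26.5699, 32.5031) (34.4166, 39.6079) (44.0612, 55.307) (38.6092, 72) (0, 72)]
11. shoelace: 1514.5942

Area of P2's cell: 1514.5942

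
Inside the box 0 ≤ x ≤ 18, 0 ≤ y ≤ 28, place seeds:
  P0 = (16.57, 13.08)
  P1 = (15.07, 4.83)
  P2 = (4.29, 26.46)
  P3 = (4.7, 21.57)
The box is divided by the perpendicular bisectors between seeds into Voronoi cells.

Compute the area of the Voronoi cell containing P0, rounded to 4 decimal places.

Area of P0's cell: 114.1585

1. box [0,18]×[0,28]: [(0, 0) (18, 0) (18, 28) (0, 28)]
2. ⊥bis P0·P1 via (15.82,8.955): [(0, 11.8314) (18, 8.5586) (18, 28) (0, 28)]  |A|=320.49
3. ⊥bis P0·P2 via (10.43,19.77): [(1.4859, 11.5612) (18, 8.5586) (18, 26.7177)]  |A|=149.94
4. ⊥bis P0·P3 via (10.635,17.325): [(16.117, 24.9894) (5.934, 10.7525) (18, 8.5586) (18, 26.7177)]  |A|=114.1585
5. canonical 4-gon: [(16.117, 24.9894) (5.934, 10.7525) (18, 8.5586) (18, 26.7177)]
6. shoelace: 114.1585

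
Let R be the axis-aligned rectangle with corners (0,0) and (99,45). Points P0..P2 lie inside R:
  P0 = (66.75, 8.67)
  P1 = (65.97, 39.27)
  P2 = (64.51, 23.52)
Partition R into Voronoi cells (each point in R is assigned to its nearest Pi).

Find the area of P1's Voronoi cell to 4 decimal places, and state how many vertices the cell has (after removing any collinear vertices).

1. box [0,99]×[0,45]: [(0, 0) (99, 0) (99, 45) (0, 45)]
2. ⊥bis P1·P0 via (66.36,23.97): [(0, 22.2785) (99, 24.802) (99, 45) (0, 45)]  |A|=2124.5167
3. ⊥bis P1·P2 via (65.24,31.395): [(0, 37.4426) (99, 28.2655) (99, 45) (0, 45)]  |A|=1202.4468
4. canonical 4-gon: [(0, 37.4426) (99, 28.2655) (99, 45) (0, 45)]
5. shoelace: 1202.4468

Area of P1's cell: 1202.4468 (4 vertices)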